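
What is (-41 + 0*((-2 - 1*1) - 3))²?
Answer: 1681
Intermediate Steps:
(-41 + 0*((-2 - 1*1) - 3))² = (-41 + 0*((-2 - 1) - 3))² = (-41 + 0*(-3 - 3))² = (-41 + 0*(-6))² = (-41 + 0)² = (-41)² = 1681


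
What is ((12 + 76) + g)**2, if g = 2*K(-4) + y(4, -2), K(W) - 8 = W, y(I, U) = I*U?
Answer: 7744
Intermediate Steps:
K(W) = 8 + W
g = 0 (g = 2*(8 - 4) + 4*(-2) = 2*4 - 8 = 8 - 8 = 0)
((12 + 76) + g)**2 = ((12 + 76) + 0)**2 = (88 + 0)**2 = 88**2 = 7744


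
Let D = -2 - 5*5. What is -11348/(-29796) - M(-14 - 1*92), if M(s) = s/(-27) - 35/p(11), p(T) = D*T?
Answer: -2701220/737451 ≈ -3.6629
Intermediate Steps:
D = -27 (D = -2 - 25 = -27)
p(T) = -27*T
M(s) = 35/297 - s/27 (M(s) = s/(-27) - 35/((-27*11)) = s*(-1/27) - 35/(-297) = -s/27 - 35*(-1/297) = -s/27 + 35/297 = 35/297 - s/27)
-11348/(-29796) - M(-14 - 1*92) = -11348/(-29796) - (35/297 - (-14 - 1*92)/27) = -11348*(-1/29796) - (35/297 - (-14 - 92)/27) = 2837/7449 - (35/297 - 1/27*(-106)) = 2837/7449 - (35/297 + 106/27) = 2837/7449 - 1*1201/297 = 2837/7449 - 1201/297 = -2701220/737451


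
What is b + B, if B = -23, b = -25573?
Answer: -25596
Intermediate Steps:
b + B = -25573 - 23 = -25596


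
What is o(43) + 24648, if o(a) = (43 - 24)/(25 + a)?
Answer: 1676083/68 ≈ 24648.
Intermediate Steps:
o(a) = 19/(25 + a)
o(43) + 24648 = 19/(25 + 43) + 24648 = 19/68 + 24648 = 1676083/68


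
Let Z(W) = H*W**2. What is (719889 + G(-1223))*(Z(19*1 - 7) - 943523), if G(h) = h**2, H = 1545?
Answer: -1597555849574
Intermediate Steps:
Z(W) = 1545*W**2
(719889 + G(-1223))*(Z(19*1 - 7) - 943523) = (719889 + (-1223)**2)*(1545*(19*1 - 7)**2 - 943523) = (719889 + 1495729)*(1545*(19 - 7)**2 - 943523) = 2215618*(1545*12**2 - 943523) = 2215618*(1545*144 - 943523) = 2215618*(222480 - 943523) = 2215618*(-721043) = -1597555849574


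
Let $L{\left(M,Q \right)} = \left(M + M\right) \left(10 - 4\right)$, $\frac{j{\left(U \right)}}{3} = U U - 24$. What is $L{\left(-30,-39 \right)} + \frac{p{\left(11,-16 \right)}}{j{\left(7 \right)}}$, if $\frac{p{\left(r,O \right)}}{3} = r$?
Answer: $- \frac{8989}{25} \approx -359.56$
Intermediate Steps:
$p{\left(r,O \right)} = 3 r$
$j{\left(U \right)} = -72 + 3 U^{2}$ ($j{\left(U \right)} = 3 \left(U U - 24\right) = 3 \left(U^{2} - 24\right) = 3 \left(-24 + U^{2}\right) = -72 + 3 U^{2}$)
$L{\left(M,Q \right)} = 12 M$ ($L{\left(M,Q \right)} = 2 M 6 = 12 M$)
$L{\left(-30,-39 \right)} + \frac{p{\left(11,-16 \right)}}{j{\left(7 \right)}} = 12 \left(-30\right) + \frac{3 \cdot 11}{-72 + 3 \cdot 7^{2}} = -360 + \frac{33}{-72 + 3 \cdot 49} = -360 + \frac{33}{-72 + 147} = -360 + \frac{33}{75} = -360 + 33 \cdot \frac{1}{75} = -360 + \frac{11}{25} = - \frac{8989}{25}$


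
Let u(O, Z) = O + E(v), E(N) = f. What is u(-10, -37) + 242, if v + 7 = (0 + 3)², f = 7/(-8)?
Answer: 1849/8 ≈ 231.13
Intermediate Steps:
f = -7/8 (f = 7*(-⅛) = -7/8 ≈ -0.87500)
v = 2 (v = -7 + (0 + 3)² = -7 + 3² = -7 + 9 = 2)
E(N) = -7/8
u(O, Z) = -7/8 + O (u(O, Z) = O - 7/8 = -7/8 + O)
u(-10, -37) + 242 = (-7/8 - 10) + 242 = -87/8 + 242 = 1849/8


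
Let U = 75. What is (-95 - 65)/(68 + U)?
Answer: -160/143 ≈ -1.1189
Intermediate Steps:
(-95 - 65)/(68 + U) = (-95 - 65)/(68 + 75) = -160/143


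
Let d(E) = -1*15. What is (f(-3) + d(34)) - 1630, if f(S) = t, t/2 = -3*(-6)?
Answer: -1609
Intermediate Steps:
d(E) = -15
t = 36 (t = 2*(-3*(-6)) = 2*18 = 36)
f(S) = 36
(f(-3) + d(34)) - 1630 = (36 - 15) - 1630 = 21 - 1630 = -1609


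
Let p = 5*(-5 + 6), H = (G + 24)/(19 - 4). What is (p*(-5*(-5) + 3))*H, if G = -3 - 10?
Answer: 308/3 ≈ 102.67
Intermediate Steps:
G = -13
H = 11/15 (H = (-13 + 24)/(19 - 4) = 11/15 ≈ 0.73333)
p = 5 (p = 5*1 = 5)
(p*(-5*(-5) + 3))*H = (5*(-5*(-5) + 3))*(11/15) = (5*(25 + 3))*(11/15) = (5*28)*(11/15) = 140*(11/15) = 308/3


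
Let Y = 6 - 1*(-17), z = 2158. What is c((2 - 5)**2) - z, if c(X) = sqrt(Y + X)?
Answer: -2158 + 4*sqrt(2) ≈ -2152.3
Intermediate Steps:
Y = 23 (Y = 6 + 17 = 23)
c(X) = sqrt(23 + X)
c((2 - 5)**2) - z = sqrt(23 + (2 - 5)**2) - 1*2158 = sqrt(23 + (-3)**2) - 2158 = sqrt(23 + 9) - 2158 = sqrt(32) - 2158 = 4*sqrt(2) - 2158 = -2158 + 4*sqrt(2)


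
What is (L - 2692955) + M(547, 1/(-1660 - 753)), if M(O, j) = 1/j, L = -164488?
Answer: -2859856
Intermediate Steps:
(L - 2692955) + M(547, 1/(-1660 - 753)) = (-164488 - 2692955) + 1/(1/(-1660 - 753)) = -2857443 + 1/(1/(-2413)) = -2857443 + 1/(-1/2413) = -2857443 - 2413 = -2859856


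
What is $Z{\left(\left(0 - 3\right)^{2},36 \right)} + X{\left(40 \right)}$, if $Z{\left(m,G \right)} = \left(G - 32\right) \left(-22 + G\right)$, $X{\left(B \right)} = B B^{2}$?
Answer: $64056$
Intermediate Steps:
$X{\left(B \right)} = B^{3}$
$Z{\left(m,G \right)} = \left(-32 + G\right) \left(-22 + G\right)$
$Z{\left(\left(0 - 3\right)^{2},36 \right)} + X{\left(40 \right)} = \left(704 + 36^{2} - 1944\right) + 40^{3} = \left(704 + 1296 - 1944\right) + 64000 = 56 + 64000 = 64056$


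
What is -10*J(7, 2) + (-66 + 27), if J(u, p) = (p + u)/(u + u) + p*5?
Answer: -1018/7 ≈ -145.43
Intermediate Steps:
J(u, p) = 5*p + (p + u)/(2*u) (J(u, p) = (p + u)/((2*u)) + 5*p = (p + u)*(1/(2*u)) + 5*p = (p + u)/(2*u) + 5*p = 5*p + (p + u)/(2*u))
-10*J(7, 2) + (-66 + 27) = -5*(2 + 7*(1 + 10*2))/7 + (-66 + 27) = -5*(2 + 7*(1 + 20))/7 - 39 = -5*(2 + 7*21)/7 - 39 = -5*(2 + 147)/7 - 39 = -5*149/7 - 39 = -10*149/14 - 39 = -745/7 - 39 = -1018/7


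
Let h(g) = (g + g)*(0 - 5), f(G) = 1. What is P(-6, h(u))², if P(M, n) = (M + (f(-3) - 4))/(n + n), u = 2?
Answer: 81/1600 ≈ 0.050625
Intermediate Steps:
h(g) = -10*g (h(g) = (2*g)*(-5) = -10*g)
P(M, n) = (-3 + M)/(2*n) (P(M, n) = (M + (1 - 4))/(n + n) = (M - 3)/((2*n)) = (-3 + M)*(1/(2*n)) = (-3 + M)/(2*n))
P(-6, h(u))² = ((-3 - 6)/(2*((-10*2))))² = ((½)*(-9)/(-20))² = ((½)*(-1/20)*(-9))² = (9/40)² = 81/1600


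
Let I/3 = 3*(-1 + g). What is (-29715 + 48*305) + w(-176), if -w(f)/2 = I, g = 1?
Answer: -15075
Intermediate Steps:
I = 0 (I = 3*(3*(-1 + 1)) = 3*(3*0) = 3*0 = 0)
w(f) = 0 (w(f) = -2*0 = 0)
(-29715 + 48*305) + w(-176) = (-29715 + 48*305) + 0 = (-29715 + 14640) + 0 = -15075 + 0 = -15075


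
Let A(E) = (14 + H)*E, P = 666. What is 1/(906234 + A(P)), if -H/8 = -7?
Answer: 1/952854 ≈ 1.0495e-6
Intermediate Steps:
H = 56 (H = -8*(-7) = 56)
A(E) = 70*E (A(E) = (14 + 56)*E = 70*E)
1/(906234 + A(P)) = 1/(906234 + 70*666) = 1/(906234 + 46620) = 1/952854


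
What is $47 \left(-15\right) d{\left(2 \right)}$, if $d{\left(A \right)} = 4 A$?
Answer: $-5640$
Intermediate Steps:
$47 \left(-15\right) d{\left(2 \right)} = 47 \left(-15\right) 4 \cdot 2 = \left(-705\right) 8 = -5640$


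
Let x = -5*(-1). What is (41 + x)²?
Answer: 2116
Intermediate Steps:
x = 5
(41 + x)² = (41 + 5)² = 46² = 2116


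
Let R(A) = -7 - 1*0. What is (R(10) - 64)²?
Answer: 5041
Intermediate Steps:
R(A) = -7 (R(A) = -7 + 0 = -7)
(R(10) - 64)² = (-7 - 64)² = (-71)² = 5041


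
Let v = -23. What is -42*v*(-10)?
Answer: -9660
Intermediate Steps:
-42*v*(-10) = -42*(-23)*(-10) = 966*(-10) = -9660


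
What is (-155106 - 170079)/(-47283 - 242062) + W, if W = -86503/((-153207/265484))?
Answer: 189854421436921/1266562269 ≈ 1.4990e+5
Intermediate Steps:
W = 22965162452/153207 (W = -86503/((-153207*1/265484)) = -86503/(-153207/265484) = -86503*(-265484/153207) = 22965162452/153207 ≈ 1.4990e+5)
(-155106 - 170079)/(-47283 - 242062) + W = (-155106 - 170079)/(-47283 - 242062) + 22965162452/153207 = -325185/(-289345) + 22965162452/153207 = -325185*(-1/289345) + 22965162452/153207 = 9291/8267 + 22965162452/153207 = 189854421436921/1266562269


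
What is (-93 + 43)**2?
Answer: 2500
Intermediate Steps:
(-93 + 43)**2 = (-50)**2 = 2500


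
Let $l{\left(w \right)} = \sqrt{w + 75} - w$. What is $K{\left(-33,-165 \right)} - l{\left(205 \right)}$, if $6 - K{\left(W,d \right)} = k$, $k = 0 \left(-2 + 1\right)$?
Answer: $211 - 2 \sqrt{70} \approx 194.27$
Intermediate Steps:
$l{\left(w \right)} = \sqrt{75 + w} - w$
$k = 0$ ($k = 0 \left(-1\right) = 0$)
$K{\left(W,d \right)} = 6$ ($K{\left(W,d \right)} = 6 - 0 = 6 + 0 = 6$)
$K{\left(-33,-165 \right)} - l{\left(205 \right)} = 6 - \left(\sqrt{75 + 205} - 205\right) = 6 - \left(\sqrt{280} - 205\right) = 6 - \left(2 \sqrt{70} - 205\right) = 6 - \left(-205 + 2 \sqrt{70}\right) = 6 + \left(205 - 2 \sqrt{70}\right) = 211 - 2 \sqrt{70}$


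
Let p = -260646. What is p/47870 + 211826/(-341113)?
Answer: -49524924809/8164539655 ≈ -6.0659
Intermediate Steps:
p/47870 + 211826/(-341113) = -260646/47870 + 211826/(-341113) = -260646*1/47870 + 211826*(-1/341113) = -130323/23935 - 211826/341113 = -49524924809/8164539655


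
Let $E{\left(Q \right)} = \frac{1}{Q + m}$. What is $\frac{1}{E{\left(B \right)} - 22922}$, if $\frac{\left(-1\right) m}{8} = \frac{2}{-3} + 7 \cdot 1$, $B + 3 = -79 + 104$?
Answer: $- \frac{86}{1971295} \approx -4.3626 \cdot 10^{-5}$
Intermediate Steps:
$B = 22$ ($B = -3 + \left(-79 + 104\right) = -3 + 25 = 22$)
$m = - \frac{152}{3}$ ($m = - 8 \left(\frac{2}{-3} + 7 \cdot 1\right) = - 8 \left(2 \left(- \frac{1}{3}\right) + 7\right) = - 8 \left(- \frac{2}{3} + 7\right) = \left(-8\right) \frac{19}{3} = - \frac{152}{3} \approx -50.667$)
$E{\left(Q \right)} = \frac{1}{- \frac{152}{3} + Q}$ ($E{\left(Q \right)} = \frac{1}{Q - \frac{152}{3}} = \frac{1}{- \frac{152}{3} + Q}$)
$\frac{1}{E{\left(B \right)} - 22922} = \frac{1}{\frac{3}{-152 + 3 \cdot 22} - 22922} = \frac{1}{\frac{3}{-152 + 66} - 22922} = \frac{1}{\frac{3}{-86} - 22922} = \frac{1}{3 \left(- \frac{1}{86}\right) - 22922} = \frac{1}{- \frac{3}{86} - 22922} = \frac{1}{- \frac{1971295}{86}} = - \frac{86}{1971295}$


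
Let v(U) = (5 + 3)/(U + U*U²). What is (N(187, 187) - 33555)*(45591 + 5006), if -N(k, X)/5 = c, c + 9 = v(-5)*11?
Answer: -22039344842/13 ≈ -1.6953e+9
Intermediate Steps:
v(U) = 8/(U + U³)
c = -629/65 (c = -9 + (8/(-5 + (-5)³))*11 = -9 + (8/(-5 - 125))*11 = -9 + (8/(-130))*11 = -9 + (8*(-1/130))*11 = -9 - 4/65*11 = -9 - 44/65 = -629/65 ≈ -9.6769)
N(k, X) = 629/13 (N(k, X) = -5*(-629/65) = 629/13)
(N(187, 187) - 33555)*(45591 + 5006) = (629/13 - 33555)*(45591 + 5006) = -435586/13*50597 = -22039344842/13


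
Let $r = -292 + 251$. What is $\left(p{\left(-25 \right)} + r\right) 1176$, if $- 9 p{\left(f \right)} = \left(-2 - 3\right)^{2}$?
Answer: $- \frac{154448}{3} \approx -51483.0$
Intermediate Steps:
$r = -41$
$p{\left(f \right)} = - \frac{25}{9}$ ($p{\left(f \right)} = - \frac{\left(-2 - 3\right)^{2}}{9} = - \frac{\left(-5\right)^{2}}{9} = \left(- \frac{1}{9}\right) 25 = - \frac{25}{9}$)
$\left(p{\left(-25 \right)} + r\right) 1176 = \left(- \frac{25}{9} - 41\right) 1176 = \left(- \frac{394}{9}\right) 1176 = - \frac{154448}{3}$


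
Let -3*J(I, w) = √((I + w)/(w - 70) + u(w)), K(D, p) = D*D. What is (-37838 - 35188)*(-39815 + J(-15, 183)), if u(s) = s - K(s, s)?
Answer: 2907530190 + 24342*I*√425265330/113 ≈ 2.9075e+9 + 4.4423e+6*I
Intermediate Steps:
K(D, p) = D²
u(s) = s - s²
J(I, w) = -√(w*(1 - w) + (I + w)/(-70 + w))/3 (J(I, w) = -√((I + w)/(w - 70) + w*(1 - w))/3 = -√((I + w)/(-70 + w) + w*(1 - w))/3 = -√(w*(1 - w) + (I + w)/(-70 + w))/3)
(-37838 - 35188)*(-39815 + J(-15, 183)) = (-37838 - 35188)*(-39815 - √(-15 + 183 - 1*183*(-1 + 183)*(-70 + 183))/√(-70 + 183)/3) = -73026*(-39815 - √113*√(-15 + 183 - 1*183*182*113)/113/3) = -73026*(-39815 - √113*√(-15 + 183 - 3763578)/113/3) = -73026*(-39815 - I*√425265330/113/3) = -73026*(-39815 - I*√425265330/339) = 2907530190 + 24342*I*√425265330/113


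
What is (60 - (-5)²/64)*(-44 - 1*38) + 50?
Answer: -154815/32 ≈ -4838.0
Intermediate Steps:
(60 - (-5)²/64)*(-44 - 1*38) + 50 = (60 - 25/64)*(-44 - 38) + 50 = (60 - 1*25/64)*(-82) + 50 = (60 - 25/64)*(-82) + 50 = (3815/64)*(-82) + 50 = -156415/32 + 50 = -154815/32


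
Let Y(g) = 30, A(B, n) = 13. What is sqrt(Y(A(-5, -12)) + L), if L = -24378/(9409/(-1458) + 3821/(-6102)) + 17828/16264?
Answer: 5*sqrt(12210534774591955601)/296407334 ≈ 58.945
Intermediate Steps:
L = 2041971405035/592814668 (L = -24378/(9409*(-1/1458) + 3821*(-1/6102)) + 17828*(1/16264) = -24378/(-9409/1458 - 3821/6102) + 4457/4066 = -24378/(-583192/82377) + 4457/4066 = -24378*(-82377/583192) + 4457/4066 = 1004093253/291596 + 4457/4066 = 2041971405035/592814668 ≈ 3444.5)
sqrt(Y(A(-5, -12)) + L) = sqrt(30 + 2041971405035/592814668) = sqrt(2059755845075/592814668) = 5*sqrt(12210534774591955601)/296407334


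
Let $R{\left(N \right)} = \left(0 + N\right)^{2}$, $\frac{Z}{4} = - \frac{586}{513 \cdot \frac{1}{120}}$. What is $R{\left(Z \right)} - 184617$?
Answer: $\frac{3392551903}{29241} \approx 1.1602 \cdot 10^{5}$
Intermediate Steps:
$Z = - \frac{93760}{171}$ ($Z = 4 \left(- \frac{586}{513 \cdot \frac{1}{120}}\right) = 4 \left(- \frac{586}{\frac{171}{40}}\right) = 4 \left(\left(-586\right) \frac{40}{171}\right) = 4 \left(- \frac{23440}{171}\right) = - \frac{93760}{171} \approx -548.3$)
$R{\left(N \right)} = N^{2}$
$R{\left(Z \right)} - 184617 = \left(- \frac{93760}{171}\right)^{2} - 184617 = \frac{8790937600}{29241} - 184617 = \frac{3392551903}{29241}$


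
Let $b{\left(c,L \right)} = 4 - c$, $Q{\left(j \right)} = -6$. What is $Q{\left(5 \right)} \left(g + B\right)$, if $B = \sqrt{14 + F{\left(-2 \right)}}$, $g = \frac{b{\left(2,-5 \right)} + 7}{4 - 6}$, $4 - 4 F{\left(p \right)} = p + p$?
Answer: $3$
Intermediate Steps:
$F{\left(p \right)} = 1 - \frac{p}{2}$ ($F{\left(p \right)} = 1 - \frac{p + p}{4} = 1 - \frac{2 p}{4} = 1 - \frac{p}{2}$)
$g = - \frac{9}{2}$ ($g = \frac{\left(4 - 2\right) + 7}{4 - 6} = \frac{\left(4 - 2\right) + 7}{-2} = \left(2 + 7\right) \left(- \frac{1}{2}\right) = 9 \left(- \frac{1}{2}\right) = - \frac{9}{2} \approx -4.5$)
$B = 4$ ($B = \sqrt{14 + \left(1 - -1\right)} = \sqrt{14 + \left(1 + 1\right)} = \sqrt{14 + 2} = \sqrt{16} = 4$)
$Q{\left(5 \right)} \left(g + B\right) = - 6 \left(- \frac{9}{2} + 4\right) = \left(-6\right) \left(- \frac{1}{2}\right) = 3$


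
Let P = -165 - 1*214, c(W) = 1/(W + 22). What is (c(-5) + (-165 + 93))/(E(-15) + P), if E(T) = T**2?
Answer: 1223/2618 ≈ 0.46715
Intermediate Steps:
c(W) = 1/(22 + W)
P = -379 (P = -165 - 214 = -379)
(c(-5) + (-165 + 93))/(E(-15) + P) = (1/(22 - 5) + (-165 + 93))/((-15)**2 - 379) = (1/17 - 72)/(225 - 379) = (1/17 - 72)/(-154) = -1223/17*(-1/154) = 1223/2618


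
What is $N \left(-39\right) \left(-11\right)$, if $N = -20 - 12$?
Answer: $-13728$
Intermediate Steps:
$N = -32$
$N \left(-39\right) \left(-11\right) = \left(-32\right) \left(-39\right) \left(-11\right) = 1248 \left(-11\right) = -13728$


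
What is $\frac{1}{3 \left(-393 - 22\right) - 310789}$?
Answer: $- \frac{1}{312034} \approx -3.2048 \cdot 10^{-6}$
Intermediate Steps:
$\frac{1}{3 \left(-393 - 22\right) - 310789} = \frac{1}{3 \left(-415\right) - 310789} = \frac{1}{-1245 - 310789} = \frac{1}{-312034} = - \frac{1}{312034}$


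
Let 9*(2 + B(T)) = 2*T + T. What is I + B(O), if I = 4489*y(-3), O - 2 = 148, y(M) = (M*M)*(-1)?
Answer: -40353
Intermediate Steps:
y(M) = -M**2 (y(M) = M**2*(-1) = -M**2)
O = 150 (O = 2 + 148 = 150)
B(T) = -2 + T/3 (B(T) = -2 + (2*T + T)/9 = -2 + (3*T)/9 = -2 + T/3)
I = -40401 (I = 4489*(-1*(-3)**2) = 4489*(-1*9) = 4489*(-9) = -40401)
I + B(O) = -40401 + (-2 + (1/3)*150) = -40401 + (-2 + 50) = -40401 + 48 = -40353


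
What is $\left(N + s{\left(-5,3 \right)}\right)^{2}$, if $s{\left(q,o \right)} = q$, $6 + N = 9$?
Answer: $4$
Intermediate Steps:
$N = 3$ ($N = -6 + 9 = 3$)
$\left(N + s{\left(-5,3 \right)}\right)^{2} = \left(3 - 5\right)^{2} = \left(-2\right)^{2} = 4$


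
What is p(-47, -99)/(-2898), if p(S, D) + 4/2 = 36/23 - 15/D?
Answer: 215/2199582 ≈ 9.7746e-5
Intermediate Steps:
p(S, D) = -10/23 - 15/D (p(S, D) = -2 + (36/23 - 15/D) = -10/23 - 15/D)
p(-47, -99)/(-2898) = (-10/23 - 15/(-99))/(-2898) = (-10/23 - 15*(-1/99))*(-1/2898) = (-10/23 + 5/33)*(-1/2898) = -215/759*(-1/2898) = 215/2199582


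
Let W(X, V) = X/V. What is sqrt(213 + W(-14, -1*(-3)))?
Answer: 25*sqrt(3)/3 ≈ 14.434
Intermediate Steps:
sqrt(213 + W(-14, -1*(-3))) = sqrt(213 - 14/((-1*(-3)))) = sqrt(213 - 14/3) = sqrt(625/3) = 25*sqrt(3)/3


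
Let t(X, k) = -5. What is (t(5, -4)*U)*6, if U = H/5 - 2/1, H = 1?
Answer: 54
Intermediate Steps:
U = -9/5 (U = 1/5 - 2/1 = 1*(⅕) - 2*1 = ⅕ - 2 = -9/5 ≈ -1.8000)
(t(5, -4)*U)*6 = -5*(-9/5)*6 = 9*6 = 54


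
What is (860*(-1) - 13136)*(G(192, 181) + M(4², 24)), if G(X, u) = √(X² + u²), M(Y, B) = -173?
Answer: 2421308 - 69980*√2785 ≈ -1.2718e+6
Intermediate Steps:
(860*(-1) - 13136)*(G(192, 181) + M(4², 24)) = (860*(-1) - 13136)*(√(192² + 181²) - 173) = (-860 - 13136)*(√(36864 + 32761) - 173) = -13996*(√69625 - 173) = -13996*(5*√2785 - 173) = -13996*(-173 + 5*√2785) = 2421308 - 69980*√2785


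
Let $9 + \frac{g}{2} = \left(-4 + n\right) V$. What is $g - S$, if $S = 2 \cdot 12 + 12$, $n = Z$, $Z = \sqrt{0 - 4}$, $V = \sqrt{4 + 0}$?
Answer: $-70 + 8 i \approx -70.0 + 8.0 i$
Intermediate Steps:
$V = 2$ ($V = \sqrt{4} = 2$)
$Z = 2 i$ ($Z = \sqrt{-4} = 2 i \approx 2.0 i$)
$n = 2 i \approx 2.0 i$
$S = 36$ ($S = 24 + 12 = 36$)
$g = -34 + 8 i$ ($g = -18 + 2 \left(-4 + 2 i\right) 2 = -18 + 2 \left(-8 + 4 i\right) = -18 - \left(16 - 8 i\right) = -34 + 8 i \approx -34.0 + 8.0 i$)
$g - S = \left(-34 + 8 i\right) - 36 = -70 + 8 i$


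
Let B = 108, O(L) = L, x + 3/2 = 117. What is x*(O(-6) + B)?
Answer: 11781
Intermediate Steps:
x = 231/2 (x = -3/2 + 117 = 231/2 ≈ 115.50)
x*(O(-6) + B) = 231*(-6 + 108)/2 = (231/2)*102 = 11781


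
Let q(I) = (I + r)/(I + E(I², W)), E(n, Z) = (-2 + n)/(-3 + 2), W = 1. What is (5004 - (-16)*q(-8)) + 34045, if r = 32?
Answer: 1366523/35 ≈ 39044.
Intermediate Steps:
E(n, Z) = 2 - n (E(n, Z) = (-2 + n)/(-1) = (-2 + n)*(-1) = 2 - n)
q(I) = (32 + I)/(2 + I - I²) (q(I) = (I + 32)/(I + (2 - I²)) = (32 + I)/(2 + I - I²))
(5004 - (-16)*q(-8)) + 34045 = (5004 - (-16)*(32 - 8)/(2 - 8 - 1*(-8)²)) + 34045 = (5004 - (-16)*24/(2 - 8 - 1*64)) + 34045 = (5004 - (-16)*24/(2 - 8 - 64)) + 34045 = (5004 - (-16)*24/(-70)) + 34045 = (5004 - (-16)*(-1/70*24)) + 34045 = (5004 - (-16)*(-12)/35) + 34045 = (5004 - 1*192/35) + 34045 = (5004 - 192/35) + 34045 = 174948/35 + 34045 = 1366523/35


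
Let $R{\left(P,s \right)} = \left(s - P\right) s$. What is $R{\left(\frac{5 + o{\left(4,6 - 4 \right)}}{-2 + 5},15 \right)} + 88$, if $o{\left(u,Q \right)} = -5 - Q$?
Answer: $323$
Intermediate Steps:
$R{\left(P,s \right)} = s \left(s - P\right)$
$R{\left(\frac{5 + o{\left(4,6 - 4 \right)}}{-2 + 5},15 \right)} + 88 = 15 \left(15 - \frac{5 - \left(11 - 4\right)}{-2 + 5}\right) + 88 = 15 \left(15 - \frac{5 - 7}{3}\right) + 88 = 15 \left(15 - \left(5 - 7\right) \frac{1}{3}\right) + 88 = 15 \left(15 - \left(-2\right) \frac{1}{3}\right) + 88 = 15 \left(15 - - \frac{2}{3}\right) + 88 = 15 \left(15 + \frac{2}{3}\right) + 88 = 15 \cdot \frac{47}{3} + 88 = 235 + 88 = 323$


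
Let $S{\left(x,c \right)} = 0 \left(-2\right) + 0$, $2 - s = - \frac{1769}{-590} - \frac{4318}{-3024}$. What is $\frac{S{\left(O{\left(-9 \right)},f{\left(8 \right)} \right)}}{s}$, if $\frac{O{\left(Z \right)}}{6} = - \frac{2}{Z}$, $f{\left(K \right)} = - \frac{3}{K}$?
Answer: $0$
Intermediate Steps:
$O{\left(Z \right)} = - \frac{12}{Z}$ ($O{\left(Z \right)} = 6 \left(- \frac{2}{Z}\right) = - \frac{12}{Z}$)
$s = - \frac{1082189}{446040}$ ($s = 2 - \left(- \frac{1769}{-590} - \frac{4318}{-3024}\right) = 2 - \left(\left(-1769\right) \left(- \frac{1}{590}\right) - - \frac{2159}{1512}\right) = 2 - \left(\frac{1769}{590} + \frac{2159}{1512}\right) = 2 - \frac{1974269}{446040} = - \frac{1082189}{446040} \approx -2.4262$)
$S{\left(x,c \right)} = 0$ ($S{\left(x,c \right)} = 0 + 0 = 0$)
$\frac{S{\left(O{\left(-9 \right)},f{\left(8 \right)} \right)}}{s} = \frac{0}{- \frac{1082189}{446040}} = 0 \left(- \frac{446040}{1082189}\right) = 0$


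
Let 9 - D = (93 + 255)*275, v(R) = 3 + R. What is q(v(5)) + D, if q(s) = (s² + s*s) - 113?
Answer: -95676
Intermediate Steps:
D = -95691 (D = 9 - (93 + 255)*275 = 9 - 348*275 = 9 - 1*95700 = 9 - 95700 = -95691)
q(s) = -113 + 2*s² (q(s) = (s² + s²) - 113 = 2*s² - 113 = -113 + 2*s²)
q(v(5)) + D = (-113 + 2*(3 + 5)²) - 95691 = (-113 + 2*8²) - 95691 = (-113 + 2*64) - 95691 = (-113 + 128) - 95691 = 15 - 95691 = -95676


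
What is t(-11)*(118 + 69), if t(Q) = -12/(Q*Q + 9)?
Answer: -1122/65 ≈ -17.262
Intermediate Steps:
t(Q) = -12/(9 + Q²) (t(Q) = -12/(Q² + 9) = -12/(9 + Q²))
t(-11)*(118 + 69) = (-12/(9 + (-11)²))*(118 + 69) = -12/(9 + 121)*187 = -12/130*187 = -12*1/130*187 = -6/65*187 = -1122/65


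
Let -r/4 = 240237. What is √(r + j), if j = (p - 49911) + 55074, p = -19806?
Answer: 3*I*√108399 ≈ 987.72*I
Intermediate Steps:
r = -960948 (r = -4*240237 = -960948)
j = -14643 (j = (-19806 - 49911) + 55074 = -69717 + 55074 = -14643)
√(r + j) = √(-960948 - 14643) = √(-975591) = 3*I*√108399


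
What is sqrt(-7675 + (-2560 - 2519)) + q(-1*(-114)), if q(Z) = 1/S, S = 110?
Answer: 1/110 + I*sqrt(12754) ≈ 0.0090909 + 112.93*I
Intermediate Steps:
q(Z) = 1/110
sqrt(-7675 + (-2560 - 2519)) + q(-1*(-114)) = sqrt(-7675 + (-2560 - 2519)) + 1/110 = sqrt(-7675 - 5079) + 1/110 = sqrt(-12754) + 1/110 = I*sqrt(12754) + 1/110 = 1/110 + I*sqrt(12754)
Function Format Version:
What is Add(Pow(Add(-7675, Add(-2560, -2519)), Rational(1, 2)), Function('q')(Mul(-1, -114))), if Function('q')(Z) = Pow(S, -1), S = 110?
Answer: Add(Rational(1, 110), Mul(I, Pow(12754, Rational(1, 2)))) ≈ Add(0.0090909, Mul(112.93, I))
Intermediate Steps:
Function('q')(Z) = Rational(1, 110) (Function('q')(Z) = Pow(110, -1) = Rational(1, 110))
Add(Pow(Add(-7675, Add(-2560, -2519)), Rational(1, 2)), Function('q')(Mul(-1, -114))) = Add(Pow(Add(-7675, Add(-2560, -2519)), Rational(1, 2)), Rational(1, 110)) = Add(Pow(Add(-7675, -5079), Rational(1, 2)), Rational(1, 110)) = Add(Pow(-12754, Rational(1, 2)), Rational(1, 110)) = Add(Mul(I, Pow(12754, Rational(1, 2))), Rational(1, 110)) = Add(Rational(1, 110), Mul(I, Pow(12754, Rational(1, 2))))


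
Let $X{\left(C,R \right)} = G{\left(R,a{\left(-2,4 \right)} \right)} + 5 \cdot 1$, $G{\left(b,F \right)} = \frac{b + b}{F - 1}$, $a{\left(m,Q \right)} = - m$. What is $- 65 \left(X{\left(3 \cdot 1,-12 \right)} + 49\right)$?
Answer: $-1950$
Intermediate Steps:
$G{\left(b,F \right)} = \frac{2 b}{-1 + F}$
$X{\left(C,R \right)} = 5 + 2 R$ ($X{\left(C,R \right)} = \frac{2 R}{-1 - -2} + 5 \cdot 1 = \frac{2 R}{-1 + 2} + 5 = \frac{2 R}{1} + 5 = 2 R 1 + 5 = 2 R + 5 = 5 + 2 R$)
$- 65 \left(X{\left(3 \cdot 1,-12 \right)} + 49\right) = - 65 \left(\left(5 + 2 \left(-12\right)\right) + 49\right) = - 65 \left(\left(5 - 24\right) + 49\right) = - 65 \left(-19 + 49\right) = \left(-65\right) 30 = -1950$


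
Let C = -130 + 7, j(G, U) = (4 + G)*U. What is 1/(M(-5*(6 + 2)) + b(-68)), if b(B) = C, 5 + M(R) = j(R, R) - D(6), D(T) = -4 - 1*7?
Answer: 1/1323 ≈ 0.00075586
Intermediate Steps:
D(T) = -11 (D(T) = -4 - 7 = -11)
j(G, U) = U*(4 + G)
M(R) = 6 + R*(4 + R) (M(R) = -5 + (R*(4 + R) - 1*(-11)) = -5 + (R*(4 + R) + 11) = -5 + (11 + R*(4 + R)) = 6 + R*(4 + R))
C = -123
b(B) = -123
1/(M(-5*(6 + 2)) + b(-68)) = 1/((6 + (-5*(6 + 2))*(4 - 5*(6 + 2))) - 123) = 1/((6 + (-5*8)*(4 - 5*8)) - 123) = 1/((6 - 40*(4 - 40)) - 123) = 1/((6 - 40*(-36)) - 123) = 1/((6 + 1440) - 123) = 1/(1446 - 123) = 1/1323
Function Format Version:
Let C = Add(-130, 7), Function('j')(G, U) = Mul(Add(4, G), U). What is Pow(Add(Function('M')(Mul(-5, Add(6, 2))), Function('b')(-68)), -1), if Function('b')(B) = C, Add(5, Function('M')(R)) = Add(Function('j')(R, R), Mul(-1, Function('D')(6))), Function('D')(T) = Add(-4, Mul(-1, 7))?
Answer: Rational(1, 1323) ≈ 0.00075586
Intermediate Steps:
Function('D')(T) = -11 (Function('D')(T) = Add(-4, -7) = -11)
Function('j')(G, U) = Mul(U, Add(4, G))
Function('M')(R) = Add(6, Mul(R, Add(4, R))) (Function('M')(R) = Add(-5, Add(Mul(R, Add(4, R)), Mul(-1, -11))) = Add(-5, Add(Mul(R, Add(4, R)), 11)) = Add(-5, Add(11, Mul(R, Add(4, R)))) = Add(6, Mul(R, Add(4, R))))
C = -123
Function('b')(B) = -123
Pow(Add(Function('M')(Mul(-5, Add(6, 2))), Function('b')(-68)), -1) = Pow(Add(Add(6, Mul(Mul(-5, Add(6, 2)), Add(4, Mul(-5, Add(6, 2))))), -123), -1) = Pow(Add(Add(6, Mul(Mul(-5, 8), Add(4, Mul(-5, 8)))), -123), -1) = Pow(Add(Add(6, Mul(-40, Add(4, -40))), -123), -1) = Pow(Add(Add(6, Mul(-40, -36)), -123), -1) = Pow(Add(Add(6, 1440), -123), -1) = Pow(Add(1446, -123), -1) = Pow(1323, -1) = Rational(1, 1323)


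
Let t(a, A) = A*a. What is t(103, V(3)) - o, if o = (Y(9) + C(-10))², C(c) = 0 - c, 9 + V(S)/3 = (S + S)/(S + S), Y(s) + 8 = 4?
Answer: -2508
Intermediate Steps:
Y(s) = -4 (Y(s) = -8 + 4 = -4)
V(S) = -24 (V(S) = -27 + 3*((S + S)/(S + S)) = -27 + 3*((2*S)/((2*S))) = -27 + 3*((2*S)*(1/(2*S))) = -27 + 3*1 = -27 + 3 = -24)
C(c) = -c
o = 36 (o = (-4 - 1*(-10))² = (-4 + 10)² = 6² = 36)
t(103, V(3)) - o = -24*103 - 1*36 = -2472 - 36 = -2508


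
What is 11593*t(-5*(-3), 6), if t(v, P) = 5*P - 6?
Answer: 278232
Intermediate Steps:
t(v, P) = -6 + 5*P
11593*t(-5*(-3), 6) = 11593*(-6 + 5*6) = 11593*(-6 + 30) = 11593*24 = 278232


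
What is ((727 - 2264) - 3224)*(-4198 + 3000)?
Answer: 5703678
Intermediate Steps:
((727 - 2264) - 3224)*(-4198 + 3000) = (-1537 - 3224)*(-1198) = -4761*(-1198) = 5703678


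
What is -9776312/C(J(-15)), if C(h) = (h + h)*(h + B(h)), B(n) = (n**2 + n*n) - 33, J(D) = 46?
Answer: -2444078/97635 ≈ -25.033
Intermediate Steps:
B(n) = -33 + 2*n**2 (B(n) = (n**2 + n**2) - 33 = 2*n**2 - 33 = -33 + 2*n**2)
C(h) = 2*h*(-33 + h + 2*h**2) (C(h) = (h + h)*(h + (-33 + 2*h**2)) = (2*h)*(-33 + h + 2*h**2) = 2*h*(-33 + h + 2*h**2))
-9776312/C(J(-15)) = -9776312*1/(92*(-33 + 46 + 2*46**2)) = -9776312*1/(92*(-33 + 46 + 2*2116)) = -9776312*1/(92*(-33 + 46 + 4232)) = -9776312/(2*46*4245) = -9776312/390540 = -9776312*1/390540 = -2444078/97635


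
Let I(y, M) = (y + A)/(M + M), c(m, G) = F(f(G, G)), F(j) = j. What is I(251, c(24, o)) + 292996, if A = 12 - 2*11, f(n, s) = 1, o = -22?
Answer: 586233/2 ≈ 2.9312e+5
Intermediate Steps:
A = -10 (A = 12 - 22 = -10)
c(m, G) = 1
I(y, M) = (-10 + y)/(2*M) (I(y, M) = (y - 10)/(M + M) = (-10 + y)/((2*M)) = (-10 + y)*(1/(2*M)) = (-10 + y)/(2*M))
I(251, c(24, o)) + 292996 = (½)*(-10 + 251)/1 + 292996 = (½)*1*241 + 292996 = 241/2 + 292996 = 586233/2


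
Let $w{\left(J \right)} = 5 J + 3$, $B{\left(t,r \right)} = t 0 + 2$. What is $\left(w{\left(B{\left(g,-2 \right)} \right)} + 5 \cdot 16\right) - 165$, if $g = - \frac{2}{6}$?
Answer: $-72$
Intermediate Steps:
$g = - \frac{1}{3}$ ($g = \left(-2\right) \frac{1}{6} = - \frac{1}{3} \approx -0.33333$)
$B{\left(t,r \right)} = 2$ ($B{\left(t,r \right)} = 0 + 2 = 2$)
$w{\left(J \right)} = 3 + 5 J$
$\left(w{\left(B{\left(g,-2 \right)} \right)} + 5 \cdot 16\right) - 165 = \left(\left(3 + 5 \cdot 2\right) + 5 \cdot 16\right) - 165 = \left(\left(3 + 10\right) + 80\right) - 165 = \left(13 + 80\right) - 165 = 93 - 165 = -72$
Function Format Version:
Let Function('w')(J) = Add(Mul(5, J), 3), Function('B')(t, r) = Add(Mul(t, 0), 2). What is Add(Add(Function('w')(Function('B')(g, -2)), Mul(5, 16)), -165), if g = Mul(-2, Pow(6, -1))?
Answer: -72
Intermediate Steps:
g = Rational(-1, 3) (g = Mul(-2, Rational(1, 6)) = Rational(-1, 3) ≈ -0.33333)
Function('B')(t, r) = 2 (Function('B')(t, r) = Add(0, 2) = 2)
Function('w')(J) = Add(3, Mul(5, J))
Add(Add(Function('w')(Function('B')(g, -2)), Mul(5, 16)), -165) = Add(Add(Add(3, Mul(5, 2)), Mul(5, 16)), -165) = Add(Add(Add(3, 10), 80), -165) = Add(Add(13, 80), -165) = Add(93, -165) = -72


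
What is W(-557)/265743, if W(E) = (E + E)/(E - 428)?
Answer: 1114/261756855 ≈ 4.2559e-6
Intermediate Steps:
W(E) = 2*E/(-428 + E) (W(E) = (2*E)/(-428 + E) = 2*E/(-428 + E))
W(-557)/265743 = (2*(-557)/(-428 - 557))/265743 = (2*(-557)/(-985))*(1/265743) = (2*(-557)*(-1/985))*(1/265743) = (1114/985)*(1/265743) = 1114/261756855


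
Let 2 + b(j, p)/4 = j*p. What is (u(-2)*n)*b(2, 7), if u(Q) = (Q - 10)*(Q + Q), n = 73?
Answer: 168192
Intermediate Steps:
b(j, p) = -8 + 4*j*p (b(j, p) = -8 + 4*(j*p) = -8 + 4*j*p)
u(Q) = 2*Q*(-10 + Q) (u(Q) = (-10 + Q)*(2*Q) = 2*Q*(-10 + Q))
(u(-2)*n)*b(2, 7) = ((2*(-2)*(-10 - 2))*73)*(-8 + 4*2*7) = ((2*(-2)*(-12))*73)*(-8 + 56) = (48*73)*48 = 3504*48 = 168192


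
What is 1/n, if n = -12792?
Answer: -1/12792 ≈ -7.8174e-5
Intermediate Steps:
1/n = 1/(-12792) = -1/12792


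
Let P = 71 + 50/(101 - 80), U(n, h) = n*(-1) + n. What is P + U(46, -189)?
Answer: 1541/21 ≈ 73.381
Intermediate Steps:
U(n, h) = 0 (U(n, h) = -n + n = 0)
P = 1541/21 (P = 71 + 50/21 = 1541/21 ≈ 73.381)
P + U(46, -189) = 1541/21 + 0 = 1541/21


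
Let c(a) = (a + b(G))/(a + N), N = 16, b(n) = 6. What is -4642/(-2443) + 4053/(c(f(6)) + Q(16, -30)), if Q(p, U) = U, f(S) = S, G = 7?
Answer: -35804087/263844 ≈ -135.70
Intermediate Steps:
c(a) = (6 + a)/(16 + a) (c(a) = (a + 6)/(a + 16) = (6 + a)/(16 + a))
-4642/(-2443) + 4053/(c(f(6)) + Q(16, -30)) = -4642/(-2443) + 4053/((6 + 6)/(16 + 6) - 30) = -4642*(-1/2443) + 4053/(12/22 - 30) = 4642/2443 + 4053/((1/22)*12 - 30) = 4642/2443 + 4053/(6/11 - 30) = 4642/2443 + 4053/(-324/11) = 4642/2443 + 4053*(-11/324) = 4642/2443 - 14861/108 = -35804087/263844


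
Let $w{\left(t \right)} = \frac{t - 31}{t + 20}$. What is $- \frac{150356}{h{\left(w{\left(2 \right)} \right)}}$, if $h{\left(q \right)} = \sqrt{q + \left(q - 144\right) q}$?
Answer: $- \frac{3307832 \sqrt{3683}}{18415} \approx -10901.0$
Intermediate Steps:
$w{\left(t \right)} = \frac{-31 + t}{20 + t}$
$h{\left(q \right)} = \sqrt{q + q \left(-144 + q\right)}$ ($h{\left(q \right)} = \sqrt{q + \left(-144 + q\right) q} = \sqrt{q + q \left(-144 + q\right)}$)
$- \frac{150356}{h{\left(w{\left(2 \right)} \right)}} = - \frac{150356}{\sqrt{\frac{-31 + 2}{20 + 2} \left(-143 + \frac{-31 + 2}{20 + 2}\right)}} = - \frac{150356}{\sqrt{\frac{1}{22} \left(-29\right) \left(-143 + \frac{1}{22} \left(-29\right)\right)}} = - \frac{150356}{\sqrt{- \frac{29 \left(-143 - \frac{29}{22}\right)}{22}}} = - \frac{150356}{\sqrt{\left(- \frac{29}{22}\right) \left(- \frac{3175}{22}\right)}} = - \frac{150356}{\sqrt{\frac{92075}{484}}} = - \frac{150356}{\frac{5}{22} \sqrt{3683}} = - 150356 \frac{22 \sqrt{3683}}{18415} = - \frac{3307832 \sqrt{3683}}{18415}$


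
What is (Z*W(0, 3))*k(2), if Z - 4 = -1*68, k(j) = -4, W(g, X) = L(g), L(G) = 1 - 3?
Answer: -512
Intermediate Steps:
L(G) = -2
W(g, X) = -2
Z = -64 (Z = 4 - 1*68 = 4 - 68 = -64)
(Z*W(0, 3))*k(2) = -64*(-2)*(-4) = 128*(-4) = -512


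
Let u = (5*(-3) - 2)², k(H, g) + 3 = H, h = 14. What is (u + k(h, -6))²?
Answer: 90000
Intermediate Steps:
k(H, g) = -3 + H
u = 289 (u = (-15 - 2)² = (-17)² = 289)
(u + k(h, -6))² = (289 + (-3 + 14))² = (289 + 11)² = 300² = 90000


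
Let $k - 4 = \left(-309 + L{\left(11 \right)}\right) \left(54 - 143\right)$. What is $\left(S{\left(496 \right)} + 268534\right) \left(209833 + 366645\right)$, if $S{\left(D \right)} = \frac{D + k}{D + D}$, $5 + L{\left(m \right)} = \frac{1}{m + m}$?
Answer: $\frac{1689400986537621}{10912} \approx 1.5482 \cdot 10^{11}$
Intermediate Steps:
$L{\left(m \right)} = -5 + \frac{1}{2 m}$ ($L{\left(m \right)} = -5 + \frac{1}{m + m} = -5 + \frac{1}{2 m}$)
$k = \frac{614811}{22}$ ($k = 4 + \left(-309 - \left(5 - \frac{1}{2 \cdot 11}\right)\right) \left(54 - 143\right) = 4 + \left(-309 + \left(-5 + \frac{1}{2} \cdot \frac{1}{11}\right)\right) \left(-89\right) = 4 + \left(-309 + \left(-5 + \frac{1}{22}\right)\right) \left(-89\right) = 4 + \left(-309 - \frac{109}{22}\right) \left(-89\right) = 4 - - \frac{614723}{22} = 4 + \frac{614723}{22} = \frac{614811}{22} \approx 27946.0$)
$S{\left(D \right)} = \frac{\frac{614811}{22} + D}{2 D}$ ($S{\left(D \right)} = \frac{D + \frac{614811}{22}}{D + D} = \frac{\frac{614811}{22} + D}{2 D}$)
$\left(S{\left(496 \right)} + 268534\right) \left(209833 + 366645\right) = \left(\frac{614811 + 22 \cdot 496}{44 \cdot 496} + 268534\right) \left(209833 + 366645\right) = \left(\frac{1}{44} \cdot \frac{1}{496} \left(614811 + 10912\right) + 268534\right) 576478 = \left(\frac{1}{44} \cdot \frac{1}{496} \cdot 625723 + 268534\right) 576478 = \left(\frac{625723}{21824} + 268534\right) 576478 = \frac{5861111739}{21824} \cdot 576478 = \frac{1689400986537621}{10912}$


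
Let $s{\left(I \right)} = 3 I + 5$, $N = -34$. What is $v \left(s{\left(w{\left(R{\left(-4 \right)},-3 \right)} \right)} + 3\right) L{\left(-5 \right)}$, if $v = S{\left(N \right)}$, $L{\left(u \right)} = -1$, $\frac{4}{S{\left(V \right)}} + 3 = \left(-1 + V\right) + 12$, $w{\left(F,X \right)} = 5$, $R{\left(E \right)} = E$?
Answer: $\frac{46}{13} \approx 3.5385$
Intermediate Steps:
$S{\left(V \right)} = \frac{4}{8 + V}$ ($S{\left(V \right)} = \frac{4}{-3 + \left(\left(-1 + V\right) + 12\right)} = \frac{4}{-3 + \left(11 + V\right)} = \frac{4}{8 + V}$)
$s{\left(I \right)} = 5 + 3 I$
$v = - \frac{2}{13}$ ($v = \frac{4}{8 - 34} = \frac{4}{-26} = 4 \left(- \frac{1}{26}\right) = - \frac{2}{13} \approx -0.15385$)
$v \left(s{\left(w{\left(R{\left(-4 \right)},-3 \right)} \right)} + 3\right) L{\left(-5 \right)} = - \frac{2 \left(\left(5 + 3 \cdot 5\right) + 3\right) \left(-1\right)}{13} = - \frac{2 \left(\left(5 + 15\right) + 3\right) \left(-1\right)}{13} = - \frac{2 \left(20 + 3\right) \left(-1\right)}{13} = - \frac{2 \cdot 23 \left(-1\right)}{13} = \left(- \frac{2}{13}\right) \left(-23\right) = \frac{46}{13}$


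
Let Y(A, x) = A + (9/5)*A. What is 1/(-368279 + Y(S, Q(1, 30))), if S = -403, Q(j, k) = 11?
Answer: -5/1847037 ≈ -2.7070e-6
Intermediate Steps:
Y(A, x) = 14*A/5 (Y(A, x) = A + (9*(1/5))*A = A + 9*A/5 = 14*A/5)
1/(-368279 + Y(S, Q(1, 30))) = 1/(-368279 + (14/5)*(-403)) = 1/(-368279 - 5642/5) = 1/(-1847037/5) = -5/1847037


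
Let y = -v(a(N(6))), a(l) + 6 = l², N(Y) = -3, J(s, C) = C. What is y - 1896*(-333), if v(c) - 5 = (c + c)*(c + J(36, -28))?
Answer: 631513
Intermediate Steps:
a(l) = -6 + l²
v(c) = 5 + 2*c*(-28 + c) (v(c) = 5 + (c + c)*(c - 28) = 5 + (2*c)*(-28 + c) = 5 + 2*c*(-28 + c))
y = 145 (y = -(5 - 56*(-6 + (-3)²) + 2*(-6 + (-3)²)²) = -(5 - 56*(-6 + 9) + 2*(-6 + 9)²) = -(5 - 56*3 + 2*3²) = -(5 - 168 + 2*9) = -(5 - 168 + 18) = -1*(-145) = 145)
y - 1896*(-333) = 145 - 1896*(-333) = 145 + 631368 = 631513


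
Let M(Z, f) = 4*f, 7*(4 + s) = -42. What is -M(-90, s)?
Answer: 40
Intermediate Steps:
s = -10 (s = -4 + (1/7)*(-42) = -4 - 6 = -10)
-M(-90, s) = -4*(-10) = -1*(-40) = 40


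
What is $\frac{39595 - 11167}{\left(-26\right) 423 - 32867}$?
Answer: $- \frac{28428}{43865} \approx -0.64808$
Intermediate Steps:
$\frac{39595 - 11167}{\left(-26\right) 423 - 32867} = \frac{28428}{-10998 - 32867} = \frac{28428}{-43865} = 28428 \left(- \frac{1}{43865}\right) = - \frac{28428}{43865}$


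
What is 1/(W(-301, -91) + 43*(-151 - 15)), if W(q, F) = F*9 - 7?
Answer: -1/7964 ≈ -0.00012557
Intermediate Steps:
W(q, F) = -7 + 9*F (W(q, F) = 9*F - 7 = -7 + 9*F)
1/(W(-301, -91) + 43*(-151 - 15)) = 1/((-7 + 9*(-91)) + 43*(-151 - 15)) = 1/((-7 - 819) + 43*(-166)) = 1/(-826 - 7138) = 1/(-7964) = -1/7964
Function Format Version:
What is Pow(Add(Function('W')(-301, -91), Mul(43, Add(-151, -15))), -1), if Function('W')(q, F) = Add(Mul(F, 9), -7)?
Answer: Rational(-1, 7964) ≈ -0.00012557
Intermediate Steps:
Function('W')(q, F) = Add(-7, Mul(9, F)) (Function('W')(q, F) = Add(Mul(9, F), -7) = Add(-7, Mul(9, F)))
Pow(Add(Function('W')(-301, -91), Mul(43, Add(-151, -15))), -1) = Pow(Add(Add(-7, Mul(9, -91)), Mul(43, Add(-151, -15))), -1) = Pow(Add(Add(-7, -819), Mul(43, -166)), -1) = Pow(Add(-826, -7138), -1) = Pow(-7964, -1) = Rational(-1, 7964)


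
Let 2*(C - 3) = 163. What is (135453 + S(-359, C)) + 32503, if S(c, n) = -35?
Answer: 167921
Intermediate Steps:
C = 169/2 (C = 3 + (½)*163 = 3 + 163/2 = 169/2 ≈ 84.500)
(135453 + S(-359, C)) + 32503 = (135453 - 35) + 32503 = 135418 + 32503 = 167921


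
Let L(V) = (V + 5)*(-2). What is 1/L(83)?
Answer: -1/176 ≈ -0.0056818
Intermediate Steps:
L(V) = -10 - 2*V (L(V) = (5 + V)*(-2) = -10 - 2*V)
1/L(83) = 1/(-10 - 2*83) = 1/(-10 - 166) = 1/(-176) = -1/176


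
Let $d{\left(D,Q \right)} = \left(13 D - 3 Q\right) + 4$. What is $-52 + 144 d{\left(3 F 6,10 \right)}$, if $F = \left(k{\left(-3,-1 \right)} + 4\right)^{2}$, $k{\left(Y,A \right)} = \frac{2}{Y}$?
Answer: $370604$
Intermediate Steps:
$F = \frac{100}{9}$ ($F = \left(\frac{2}{-3} + 4\right)^{2} = \left(2 \left(- \frac{1}{3}\right) + 4\right)^{2} = \left(- \frac{2}{3} + 4\right)^{2} = \left(\frac{10}{3}\right)^{2} = \frac{100}{9} \approx 11.111$)
$d{\left(D,Q \right)} = 4 - 3 Q + 13 D$ ($d{\left(D,Q \right)} = \left(- 3 Q + 13 D\right) + 4 = 4 - 3 Q + 13 D$)
$-52 + 144 d{\left(3 F 6,10 \right)} = -52 + 144 \left(4 - 30 + 13 \cdot 3 \cdot \frac{100}{9} \cdot 6\right) = -52 + 144 \left(4 - 30 + 13 \cdot \frac{100}{3} \cdot 6\right) = -52 + 144 \left(4 - 30 + 13 \cdot 200\right) = -52 + 144 \left(4 - 30 + 2600\right) = -52 + 144 \cdot 2574 = -52 + 370656 = 370604$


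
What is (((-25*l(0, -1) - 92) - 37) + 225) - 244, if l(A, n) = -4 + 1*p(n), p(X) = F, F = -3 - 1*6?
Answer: 177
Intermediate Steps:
F = -9 (F = -3 - 6 = -9)
p(X) = -9
l(A, n) = -13 (l(A, n) = -4 + 1*(-9) = -4 - 9 = -13)
(((-25*l(0, -1) - 92) - 37) + 225) - 244 = (((-25*(-13) - 92) - 37) + 225) - 244 = (((325 - 92) - 37) + 225) - 244 = ((233 - 37) + 225) - 244 = (196 + 225) - 244 = 421 - 244 = 177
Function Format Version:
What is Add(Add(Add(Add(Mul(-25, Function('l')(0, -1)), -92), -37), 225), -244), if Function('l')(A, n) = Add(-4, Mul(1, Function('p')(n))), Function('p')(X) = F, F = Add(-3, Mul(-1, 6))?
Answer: 177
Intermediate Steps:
F = -9 (F = Add(-3, -6) = -9)
Function('p')(X) = -9
Function('l')(A, n) = -13 (Function('l')(A, n) = Add(-4, Mul(1, -9)) = Add(-4, -9) = -13)
Add(Add(Add(Add(Mul(-25, Function('l')(0, -1)), -92), -37), 225), -244) = Add(Add(Add(Add(Mul(-25, -13), -92), -37), 225), -244) = Add(Add(Add(Add(325, -92), -37), 225), -244) = Add(Add(Add(233, -37), 225), -244) = Add(Add(196, 225), -244) = Add(421, -244) = 177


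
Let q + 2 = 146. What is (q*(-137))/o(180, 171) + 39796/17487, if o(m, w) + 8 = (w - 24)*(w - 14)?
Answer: 573149980/403442577 ≈ 1.4206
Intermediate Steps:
q = 144 (q = -2 + 146 = 144)
o(m, w) = -8 + (-24 + w)*(-14 + w) (o(m, w) = -8 + (w - 24)*(w - 14) = -8 + (-24 + w)*(-14 + w))
(q*(-137))/o(180, 171) + 39796/17487 = (144*(-137))/(328 + 171² - 38*171) + 39796/17487 = -19728/(328 + 29241 - 6498) + 39796*(1/17487) = -19728/23071 + 39796/17487 = 573149980/403442577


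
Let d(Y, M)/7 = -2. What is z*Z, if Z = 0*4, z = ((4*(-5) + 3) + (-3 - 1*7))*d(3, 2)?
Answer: 0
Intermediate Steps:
d(Y, M) = -14 (d(Y, M) = 7*(-2) = -14)
z = 378 (z = ((4*(-5) + 3) + (-3 - 1*7))*(-14) = ((-20 + 3) + (-3 - 7))*(-14) = (-17 - 10)*(-14) = -27*(-14) = 378)
Z = 0
z*Z = 378*0 = 0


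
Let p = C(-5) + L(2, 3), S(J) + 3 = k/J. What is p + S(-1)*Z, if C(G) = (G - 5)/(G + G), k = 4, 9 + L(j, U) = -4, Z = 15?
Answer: -117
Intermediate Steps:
L(j, U) = -13 (L(j, U) = -9 - 4 = -13)
C(G) = (-5 + G)/(2*G) (C(G) = (-5 + G)/((2*G)) = (-5 + G)*(1/(2*G)) = (-5 + G)/(2*G))
S(J) = -3 + 4/J
p = -12 (p = (1/2)*(-5 - 5)/(-5) - 13 = (1/2)*(-1/5)*(-10) - 13 = 1 - 13 = -12)
p + S(-1)*Z = -12 + (-3 + 4/(-1))*15 = -12 + (-3 + 4*(-1))*15 = -12 + (-3 - 4)*15 = -12 - 7*15 = -12 - 105 = -117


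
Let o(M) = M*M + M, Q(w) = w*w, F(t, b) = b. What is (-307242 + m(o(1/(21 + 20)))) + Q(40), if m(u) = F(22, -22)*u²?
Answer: -863671282370/2825761 ≈ -3.0564e+5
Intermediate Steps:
Q(w) = w²
o(M) = M + M² (o(M) = M² + M = M + M²)
m(u) = -22*u²
(-307242 + m(o(1/(21 + 20)))) + Q(40) = (-307242 - 22*(1 + 1/(21 + 20))²/(21 + 20)²) + 40² = (-307242 - 22*(1 + 1/41)²/1681) + 1600 = (-307242 - 22*((1/41)*(42/41))²) + 1600 = (-307242 - 22*(42/1681)²) + 1600 = (-307242 - 22*1764/2825761) + 1600 = (-307242 - 38808/2825761) + 1600 = -868192499970/2825761 + 1600 = -863671282370/2825761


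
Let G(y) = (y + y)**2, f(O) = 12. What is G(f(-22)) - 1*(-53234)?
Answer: 53810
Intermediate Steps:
G(y) = 4*y**2 (G(y) = (2*y)**2 = 4*y**2)
G(f(-22)) - 1*(-53234) = 4*12**2 - 1*(-53234) = 4*144 + 53234 = 576 + 53234 = 53810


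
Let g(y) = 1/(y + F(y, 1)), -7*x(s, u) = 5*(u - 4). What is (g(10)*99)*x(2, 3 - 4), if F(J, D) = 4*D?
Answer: 2475/98 ≈ 25.255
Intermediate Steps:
x(s, u) = 20/7 - 5*u/7 (x(s, u) = -5*(u - 4)/7 = -5*(-4 + u)/7 = -(-20 + 5*u)/7 = 20/7 - 5*u/7)
g(y) = 1/(4 + y) (g(y) = 1/(y + 4*1) = 1/(y + 4) = 1/(4 + y))
(g(10)*99)*x(2, 3 - 4) = (99/(4 + 10))*(20/7 - 5*(3 - 4)/7) = (99/14)*(20/7 - 5/7*(-1)) = ((1/14)*99)*(20/7 + 5/7) = (99/14)*(25/7) = 2475/98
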